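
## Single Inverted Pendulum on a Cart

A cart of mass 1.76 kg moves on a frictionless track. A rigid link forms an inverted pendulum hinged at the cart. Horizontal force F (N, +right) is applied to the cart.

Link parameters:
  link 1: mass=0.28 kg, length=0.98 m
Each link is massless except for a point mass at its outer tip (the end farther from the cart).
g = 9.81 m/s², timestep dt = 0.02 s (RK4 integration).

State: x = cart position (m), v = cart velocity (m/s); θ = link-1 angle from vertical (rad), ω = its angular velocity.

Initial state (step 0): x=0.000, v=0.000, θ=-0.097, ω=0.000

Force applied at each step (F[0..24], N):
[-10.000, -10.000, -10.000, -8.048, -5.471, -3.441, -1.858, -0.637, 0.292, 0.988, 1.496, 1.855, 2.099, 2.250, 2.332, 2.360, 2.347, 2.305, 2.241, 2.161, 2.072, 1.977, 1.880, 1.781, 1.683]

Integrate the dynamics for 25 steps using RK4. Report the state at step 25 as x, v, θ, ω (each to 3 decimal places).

apply F[0]=-10.000 → step 1: x=-0.001, v=-0.110, θ=-0.096, ω=0.093
apply F[1]=-10.000 → step 2: x=-0.004, v=-0.221, θ=-0.093, ω=0.186
apply F[2]=-10.000 → step 3: x=-0.010, v=-0.332, θ=-0.089, ω=0.280
apply F[3]=-8.048 → step 4: x=-0.017, v=-0.420, θ=-0.082, ω=0.354
apply F[4]=-5.471 → step 5: x=-0.026, v=-0.480, θ=-0.075, ω=0.399
apply F[5]=-3.441 → step 6: x=-0.036, v=-0.517, θ=-0.067, ω=0.422
apply F[6]=-1.858 → step 7: x=-0.047, v=-0.536, θ=-0.058, ω=0.429
apply F[7]=-0.637 → step 8: x=-0.058, v=-0.542, θ=-0.050, ω=0.424
apply F[8]=+0.292 → step 9: x=-0.069, v=-0.537, θ=-0.041, ω=0.410
apply F[9]=+0.988 → step 10: x=-0.079, v=-0.525, θ=-0.033, ω=0.390
apply F[10]=+1.496 → step 11: x=-0.089, v=-0.507, θ=-0.026, ω=0.366
apply F[11]=+1.855 → step 12: x=-0.099, v=-0.485, θ=-0.019, ω=0.339
apply F[12]=+2.099 → step 13: x=-0.109, v=-0.461, θ=-0.012, ω=0.311
apply F[13]=+2.250 → step 14: x=-0.118, v=-0.435, θ=-0.006, ω=0.283
apply F[14]=+2.332 → step 15: x=-0.126, v=-0.408, θ=-0.001, ω=0.255
apply F[15]=+2.360 → step 16: x=-0.134, v=-0.382, θ=0.004, ω=0.228
apply F[16]=+2.347 → step 17: x=-0.142, v=-0.355, θ=0.008, ω=0.203
apply F[17]=+2.305 → step 18: x=-0.148, v=-0.329, θ=0.012, ω=0.178
apply F[18]=+2.241 → step 19: x=-0.155, v=-0.304, θ=0.016, ω=0.156
apply F[19]=+2.161 → step 20: x=-0.161, v=-0.280, θ=0.018, ω=0.135
apply F[20]=+2.072 → step 21: x=-0.166, v=-0.257, θ=0.021, ω=0.115
apply F[21]=+1.977 → step 22: x=-0.171, v=-0.235, θ=0.023, ω=0.097
apply F[22]=+1.880 → step 23: x=-0.175, v=-0.215, θ=0.025, ω=0.081
apply F[23]=+1.781 → step 24: x=-0.179, v=-0.195, θ=0.026, ω=0.066
apply F[24]=+1.683 → step 25: x=-0.183, v=-0.177, θ=0.028, ω=0.053

Answer: x=-0.183, v=-0.177, θ=0.028, ω=0.053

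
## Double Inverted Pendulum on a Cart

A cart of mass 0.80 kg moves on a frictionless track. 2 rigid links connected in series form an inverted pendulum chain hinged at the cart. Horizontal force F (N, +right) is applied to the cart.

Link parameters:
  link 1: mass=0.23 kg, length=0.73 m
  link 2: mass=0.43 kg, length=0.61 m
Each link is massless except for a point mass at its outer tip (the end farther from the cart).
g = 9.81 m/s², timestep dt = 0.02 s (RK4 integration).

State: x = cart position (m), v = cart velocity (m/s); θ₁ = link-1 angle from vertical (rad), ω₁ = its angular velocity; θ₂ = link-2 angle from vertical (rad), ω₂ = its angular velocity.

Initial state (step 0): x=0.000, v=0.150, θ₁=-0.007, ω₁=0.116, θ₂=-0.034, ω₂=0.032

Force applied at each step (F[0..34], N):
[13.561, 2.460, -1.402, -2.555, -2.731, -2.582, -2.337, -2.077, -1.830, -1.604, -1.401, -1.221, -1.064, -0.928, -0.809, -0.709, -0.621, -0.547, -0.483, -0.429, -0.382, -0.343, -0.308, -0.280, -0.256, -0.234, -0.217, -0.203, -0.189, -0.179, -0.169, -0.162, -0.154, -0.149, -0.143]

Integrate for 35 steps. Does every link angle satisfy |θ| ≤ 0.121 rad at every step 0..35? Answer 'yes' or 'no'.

apply F[0]=+13.561 → step 1: x=0.006, v=0.490, θ₁=-0.009, ω₁=-0.339, θ₂=-0.034, ω₂=0.008
apply F[1]=+2.460 → step 2: x=0.017, v=0.554, θ₁=-0.017, ω₁=-0.419, θ₂=-0.034, ω₂=-0.011
apply F[2]=-1.402 → step 3: x=0.028, v=0.522, θ₁=-0.025, ω₁=-0.375, θ₂=-0.034, ω₂=-0.023
apply F[3]=-2.555 → step 4: x=0.037, v=0.463, θ₁=-0.031, ω₁=-0.298, θ₂=-0.035, ω₂=-0.028
apply F[4]=-2.731 → step 5: x=0.046, v=0.400, θ₁=-0.037, ω₁=-0.221, θ₂=-0.035, ω₂=-0.029
apply F[5]=-2.582 → step 6: x=0.053, v=0.342, θ₁=-0.040, ω₁=-0.154, θ₂=-0.036, ω₂=-0.026
apply F[6]=-2.337 → step 7: x=0.060, v=0.290, θ₁=-0.043, ω₁=-0.097, θ₂=-0.036, ω₂=-0.020
apply F[7]=-2.077 → step 8: x=0.065, v=0.245, θ₁=-0.044, ω₁=-0.051, θ₂=-0.036, ω₂=-0.013
apply F[8]=-1.830 → step 9: x=0.070, v=0.207, θ₁=-0.045, ω₁=-0.015, θ₂=-0.037, ω₂=-0.006
apply F[9]=-1.604 → step 10: x=0.073, v=0.174, θ₁=-0.045, ω₁=0.014, θ₂=-0.037, ω₂=0.002
apply F[10]=-1.401 → step 11: x=0.077, v=0.146, θ₁=-0.045, ω₁=0.035, θ₂=-0.037, ω₂=0.010
apply F[11]=-1.221 → step 12: x=0.079, v=0.123, θ₁=-0.044, ω₁=0.052, θ₂=-0.036, ω₂=0.017
apply F[12]=-1.064 → step 13: x=0.082, v=0.103, θ₁=-0.043, ω₁=0.063, θ₂=-0.036, ω₂=0.023
apply F[13]=-0.928 → step 14: x=0.084, v=0.087, θ₁=-0.041, ω₁=0.071, θ₂=-0.035, ω₂=0.029
apply F[14]=-0.809 → step 15: x=0.085, v=0.073, θ₁=-0.040, ω₁=0.077, θ₂=-0.035, ω₂=0.034
apply F[15]=-0.709 → step 16: x=0.087, v=0.062, θ₁=-0.038, ω₁=0.080, θ₂=-0.034, ω₂=0.038
apply F[16]=-0.621 → step 17: x=0.088, v=0.052, θ₁=-0.037, ω₁=0.081, θ₂=-0.033, ω₂=0.042
apply F[17]=-0.547 → step 18: x=0.089, v=0.045, θ₁=-0.035, ω₁=0.080, θ₂=-0.032, ω₂=0.044
apply F[18]=-0.483 → step 19: x=0.089, v=0.038, θ₁=-0.033, ω₁=0.079, θ₂=-0.031, ω₂=0.046
apply F[19]=-0.429 → step 20: x=0.090, v=0.033, θ₁=-0.032, ω₁=0.077, θ₂=-0.031, ω₂=0.048
apply F[20]=-0.382 → step 21: x=0.091, v=0.028, θ₁=-0.030, ω₁=0.074, θ₂=-0.030, ω₂=0.049
apply F[21]=-0.343 → step 22: x=0.091, v=0.024, θ₁=-0.029, ω₁=0.071, θ₂=-0.029, ω₂=0.049
apply F[22]=-0.308 → step 23: x=0.092, v=0.021, θ₁=-0.027, ω₁=0.068, θ₂=-0.028, ω₂=0.049
apply F[23]=-0.280 → step 24: x=0.092, v=0.018, θ₁=-0.026, ω₁=0.065, θ₂=-0.027, ω₂=0.049
apply F[24]=-0.256 → step 25: x=0.092, v=0.016, θ₁=-0.025, ω₁=0.061, θ₂=-0.026, ω₂=0.048
apply F[25]=-0.234 → step 26: x=0.093, v=0.014, θ₁=-0.024, ω₁=0.058, θ₂=-0.025, ω₂=0.047
apply F[26]=-0.217 → step 27: x=0.093, v=0.012, θ₁=-0.023, ω₁=0.055, θ₂=-0.024, ω₂=0.046
apply F[27]=-0.203 → step 28: x=0.093, v=0.011, θ₁=-0.021, ω₁=0.051, θ₂=-0.023, ω₂=0.045
apply F[28]=-0.189 → step 29: x=0.093, v=0.010, θ₁=-0.020, ω₁=0.048, θ₂=-0.022, ω₂=0.044
apply F[29]=-0.179 → step 30: x=0.094, v=0.008, θ₁=-0.020, ω₁=0.045, θ₂=-0.021, ω₂=0.042
apply F[30]=-0.169 → step 31: x=0.094, v=0.007, θ₁=-0.019, ω₁=0.043, θ₂=-0.020, ω₂=0.041
apply F[31]=-0.162 → step 32: x=0.094, v=0.006, θ₁=-0.018, ω₁=0.040, θ₂=-0.019, ω₂=0.039
apply F[32]=-0.154 → step 33: x=0.094, v=0.005, θ₁=-0.017, ω₁=0.038, θ₂=-0.019, ω₂=0.038
apply F[33]=-0.149 → step 34: x=0.094, v=0.004, θ₁=-0.016, ω₁=0.035, θ₂=-0.018, ω₂=0.036
apply F[34]=-0.143 → step 35: x=0.094, v=0.003, θ₁=-0.016, ω₁=0.033, θ₂=-0.017, ω₂=0.035
Max |angle| over trajectory = 0.045 rad; bound = 0.121 → within bound.

Answer: yes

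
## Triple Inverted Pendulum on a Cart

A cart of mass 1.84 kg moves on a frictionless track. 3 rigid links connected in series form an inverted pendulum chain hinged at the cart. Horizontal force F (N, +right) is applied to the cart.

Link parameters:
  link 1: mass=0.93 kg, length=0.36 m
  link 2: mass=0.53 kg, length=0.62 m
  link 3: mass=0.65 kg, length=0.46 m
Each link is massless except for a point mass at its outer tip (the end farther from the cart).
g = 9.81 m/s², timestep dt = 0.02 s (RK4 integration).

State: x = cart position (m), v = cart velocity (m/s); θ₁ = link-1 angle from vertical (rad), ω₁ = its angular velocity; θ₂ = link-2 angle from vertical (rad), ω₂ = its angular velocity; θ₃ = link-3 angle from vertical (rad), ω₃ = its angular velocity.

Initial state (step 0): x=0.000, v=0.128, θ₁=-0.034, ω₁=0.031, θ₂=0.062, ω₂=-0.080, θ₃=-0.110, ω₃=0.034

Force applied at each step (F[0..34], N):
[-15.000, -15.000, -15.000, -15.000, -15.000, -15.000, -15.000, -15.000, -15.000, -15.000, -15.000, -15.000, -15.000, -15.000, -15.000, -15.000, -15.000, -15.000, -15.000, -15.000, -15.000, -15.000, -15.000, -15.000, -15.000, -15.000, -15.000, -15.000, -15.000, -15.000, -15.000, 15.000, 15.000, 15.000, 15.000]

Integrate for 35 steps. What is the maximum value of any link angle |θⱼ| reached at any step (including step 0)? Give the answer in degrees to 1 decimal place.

Answer: 182.4°

Derivation:
apply F[0]=-15.000 → step 1: x=0.001, v=-0.028, θ₁=-0.030, ω₁=0.383, θ₂=0.062, ω₂=0.051, θ₃=-0.111, ω₃=-0.124
apply F[1]=-15.000 → step 2: x=-0.001, v=-0.185, θ₁=-0.019, ω₁=0.749, θ₂=0.064, ω₂=0.176, θ₃=-0.115, ω₃=-0.282
apply F[2]=-15.000 → step 3: x=-0.006, v=-0.346, θ₁=0.000, ω₁=1.142, θ₂=0.069, ω₂=0.291, θ₃=-0.122, ω₃=-0.443
apply F[3]=-15.000 → step 4: x=-0.015, v=-0.512, θ₁=0.027, ω₁=1.574, θ₂=0.076, ω₂=0.393, θ₃=-0.133, ω₃=-0.604
apply F[4]=-15.000 → step 5: x=-0.027, v=-0.683, θ₁=0.064, ω₁=2.054, θ₂=0.084, ω₂=0.476, θ₃=-0.146, ω₃=-0.762
apply F[5]=-15.000 → step 6: x=-0.042, v=-0.859, θ₁=0.110, ω₁=2.586, θ₂=0.094, ω₂=0.534, θ₃=-0.163, ω₃=-0.909
apply F[6]=-15.000 → step 7: x=-0.061, v=-1.038, θ₁=0.167, ω₁=3.164, θ₂=0.105, ω₂=0.567, θ₃=-0.183, ω₃=-1.030
apply F[7]=-15.000 → step 8: x=-0.084, v=-1.214, θ₁=0.237, ω₁=3.770, θ₂=0.117, ω₂=0.575, θ₃=-0.204, ω₃=-1.108
apply F[8]=-15.000 → step 9: x=-0.110, v=-1.382, θ₁=0.318, ω₁=4.373, θ₂=0.128, ω₂=0.570, θ₃=-0.226, ω₃=-1.126
apply F[9]=-15.000 → step 10: x=-0.139, v=-1.534, θ₁=0.411, ω₁=4.935, θ₂=0.140, ω₂=0.571, θ₃=-0.249, ω₃=-1.074
apply F[10]=-15.000 → step 11: x=-0.171, v=-1.663, θ₁=0.515, ω₁=5.431, θ₂=0.151, ω₂=0.600, θ₃=-0.269, ω₃=-0.957
apply F[11]=-15.000 → step 12: x=-0.205, v=-1.766, θ₁=0.628, ω₁=5.850, θ₂=0.164, ω₂=0.675, θ₃=-0.287, ω₃=-0.787
apply F[12]=-15.000 → step 13: x=-0.242, v=-1.844, θ₁=0.749, ω₁=6.199, θ₂=0.179, ω₂=0.809, θ₃=-0.300, ω₃=-0.581
apply F[13]=-15.000 → step 14: x=-0.279, v=-1.899, θ₁=0.876, ω₁=6.494, θ₂=0.197, ω₂=1.006, θ₃=-0.310, ω₃=-0.355
apply F[14]=-15.000 → step 15: x=-0.317, v=-1.931, θ₁=1.008, ω₁=6.756, θ₂=0.219, ω₂=1.267, θ₃=-0.314, ω₃=-0.118
apply F[15]=-15.000 → step 16: x=-0.356, v=-1.943, θ₁=1.146, ω₁=6.998, θ₂=0.248, ω₂=1.591, θ₃=-0.314, ω₃=0.125
apply F[16]=-15.000 → step 17: x=-0.395, v=-1.936, θ₁=1.288, ω₁=7.232, θ₂=0.284, ω₂=1.977, θ₃=-0.309, ω₃=0.374
apply F[17]=-15.000 → step 18: x=-0.433, v=-1.911, θ₁=1.435, ω₁=7.466, θ₂=0.327, ω₂=2.425, θ₃=-0.299, ω₃=0.632
apply F[18]=-15.000 → step 19: x=-0.471, v=-1.868, θ₁=1.587, ω₁=7.699, θ₂=0.381, ω₂=2.935, θ₃=-0.284, ω₃=0.905
apply F[19]=-15.000 → step 20: x=-0.508, v=-1.811, θ₁=1.743, ω₁=7.929, θ₂=0.445, ω₂=3.507, θ₃=-0.263, ω₃=1.206
apply F[20]=-15.000 → step 21: x=-0.544, v=-1.740, θ₁=1.904, ω₁=8.144, θ₂=0.522, ω₂=4.142, θ₃=-0.235, ω₃=1.547
apply F[21]=-15.000 → step 22: x=-0.578, v=-1.664, θ₁=2.068, ω₁=8.319, θ₂=0.611, ω₂=4.837, θ₃=-0.201, ω₃=1.948
apply F[22]=-15.000 → step 23: x=-0.610, v=-1.589, θ₁=2.236, ω₁=8.414, θ₂=0.715, ω₂=5.581, θ₃=-0.157, ω₃=2.435
apply F[23]=-15.000 → step 24: x=-0.641, v=-1.529, θ₁=2.404, ω₁=8.366, θ₂=0.835, ω₂=6.353, θ₃=-0.102, ω₃=3.039
apply F[24]=-15.000 → step 25: x=-0.672, v=-1.500, θ₁=2.569, ω₁=8.094, θ₂=0.969, ω₂=7.107, θ₃=-0.034, ω₃=3.794
apply F[25]=-15.000 → step 26: x=-0.702, v=-1.517, θ₁=2.726, ω₁=7.519, θ₂=1.118, ω₂=7.772, θ₃=0.051, ω₃=4.730
apply F[26]=-15.000 → step 27: x=-0.733, v=-1.584, θ₁=2.867, ω₁=6.603, θ₂=1.279, ω₂=8.260, θ₃=0.156, ω₃=5.858
apply F[27]=-15.000 → step 28: x=-0.765, v=-1.696, θ₁=2.988, ω₁=5.378, θ₂=1.447, ω₂=8.497, θ₃=0.286, ω₃=7.153
apply F[28]=-15.000 → step 29: x=-0.801, v=-1.838, θ₁=3.081, ω₁=3.935, θ₂=1.617, ω₂=8.443, θ₃=0.443, ω₃=8.557
apply F[29]=-15.000 → step 30: x=-0.839, v=-1.997, θ₁=3.144, ω₁=2.376, θ₂=1.783, ω₂=8.100, θ₃=0.629, ω₃=10.007
apply F[30]=-15.000 → step 31: x=-0.880, v=-2.163, θ₁=3.176, ω₁=0.764, θ₂=1.939, ω₂=7.496, θ₃=0.843, ω₃=11.474
apply F[31]=+15.000 → step 32: x=-0.922, v=-2.008, θ₁=3.184, ω₁=-0.003, θ₂=2.082, ω₂=6.696, θ₃=1.088, ω₃=12.996
apply F[32]=+15.000 → step 33: x=-0.961, v=-1.854, θ₁=3.175, ω₁=-0.906, θ₂=2.206, ω₂=5.717, θ₃=1.364, ω₃=14.658
apply F[33]=+15.000 → step 34: x=-0.996, v=-1.698, θ₁=3.145, ω₁=-2.114, θ₂=2.310, ω₂=4.663, θ₃=1.676, ω₃=16.578
apply F[34]=+15.000 → step 35: x=-1.029, v=-1.520, θ₁=3.086, ω₁=-3.921, θ₂=2.394, ω₂=3.927, θ₃=2.029, ω₃=18.754
Max |angle| over trajectory = 3.184 rad = 182.4°.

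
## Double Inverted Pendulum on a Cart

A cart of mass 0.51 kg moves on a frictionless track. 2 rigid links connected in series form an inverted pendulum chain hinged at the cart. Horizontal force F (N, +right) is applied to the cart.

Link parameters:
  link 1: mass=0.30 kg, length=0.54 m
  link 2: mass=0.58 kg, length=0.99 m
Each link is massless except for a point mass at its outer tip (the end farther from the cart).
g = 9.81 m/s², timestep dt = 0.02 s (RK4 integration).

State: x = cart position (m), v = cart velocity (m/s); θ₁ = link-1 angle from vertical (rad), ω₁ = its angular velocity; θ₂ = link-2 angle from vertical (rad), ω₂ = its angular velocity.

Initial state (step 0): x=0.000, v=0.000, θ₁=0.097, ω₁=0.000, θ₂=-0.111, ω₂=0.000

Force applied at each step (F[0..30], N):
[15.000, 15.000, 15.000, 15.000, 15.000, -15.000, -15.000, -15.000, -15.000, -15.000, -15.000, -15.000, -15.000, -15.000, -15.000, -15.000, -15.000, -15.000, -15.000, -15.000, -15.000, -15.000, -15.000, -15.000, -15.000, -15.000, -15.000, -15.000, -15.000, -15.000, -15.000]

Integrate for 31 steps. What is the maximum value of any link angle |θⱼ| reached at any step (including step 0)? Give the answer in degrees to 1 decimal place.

apply F[0]=+15.000 → step 1: x=0.006, v=0.551, θ₁=0.089, ω₁=-0.820, θ₂=-0.112, ω₂=-0.137
apply F[1]=+15.000 → step 2: x=0.022, v=1.112, θ₁=0.064, ω₁=-1.688, θ₂=-0.116, ω₂=-0.254
apply F[2]=+15.000 → step 3: x=0.050, v=1.688, θ₁=0.021, ω₁=-2.645, θ₂=-0.122, ω₂=-0.332
apply F[3]=+15.000 → step 4: x=0.090, v=2.276, θ₁=-0.043, ω₁=-3.704, θ₂=-0.129, ω₂=-0.360
apply F[4]=+15.000 → step 5: x=0.141, v=2.855, θ₁=-0.128, ω₁=-4.809, θ₂=-0.136, ω₂=-0.355
apply F[5]=-15.000 → step 6: x=0.192, v=2.294, θ₁=-0.214, ω₁=-3.859, θ₂=-0.144, ω₂=-0.345
apply F[6]=-15.000 → step 7: x=0.233, v=1.783, θ₁=-0.283, ω₁=-3.101, θ₂=-0.150, ω₂=-0.289
apply F[7]=-15.000 → step 8: x=0.264, v=1.318, θ₁=-0.339, ω₁=-2.524, θ₂=-0.155, ω₂=-0.179
apply F[8]=-15.000 → step 9: x=0.286, v=0.888, θ₁=-0.385, ω₁=-2.094, θ₂=-0.157, ω₂=-0.021
apply F[9]=-15.000 → step 10: x=0.300, v=0.482, θ₁=-0.424, ω₁=-1.776, θ₂=-0.155, ω₂=0.174
apply F[10]=-15.000 → step 11: x=0.306, v=0.093, θ₁=-0.457, ω₁=-1.543, θ₂=-0.150, ω₂=0.402
apply F[11]=-15.000 → step 12: x=0.304, v=-0.286, θ₁=-0.486, ω₁=-1.372, θ₂=-0.139, ω₂=0.656
apply F[12]=-15.000 → step 13: x=0.294, v=-0.659, θ₁=-0.512, ω₁=-1.245, θ₂=-0.123, ω₂=0.933
apply F[13]=-15.000 → step 14: x=0.277, v=-1.032, θ₁=-0.536, ω₁=-1.146, θ₂=-0.102, ω₂=1.229
apply F[14]=-15.000 → step 15: x=0.253, v=-1.407, θ₁=-0.558, ω₁=-1.058, θ₂=-0.074, ω₂=1.540
apply F[15]=-15.000 → step 16: x=0.221, v=-1.788, θ₁=-0.578, ω₁=-0.965, θ₂=-0.040, ω₂=1.863
apply F[16]=-15.000 → step 17: x=0.181, v=-2.177, θ₁=-0.597, ω₁=-0.851, θ₂=0.001, ω₂=2.195
apply F[17]=-15.000 → step 18: x=0.134, v=-2.575, θ₁=-0.612, ω₁=-0.700, θ₂=0.048, ω₂=2.532
apply F[18]=-15.000 → step 19: x=0.078, v=-2.985, θ₁=-0.624, ω₁=-0.495, θ₂=0.102, ω₂=2.870
apply F[19]=-15.000 → step 20: x=0.014, v=-3.405, θ₁=-0.631, ω₁=-0.220, θ₂=0.163, ω₂=3.207
apply F[20]=-15.000 → step 21: x=-0.058, v=-3.837, θ₁=-0.632, ω₁=0.142, θ₂=0.230, ω₂=3.541
apply F[21]=-15.000 → step 22: x=-0.139, v=-4.282, θ₁=-0.625, ω₁=0.607, θ₂=0.304, ω₂=3.867
apply F[22]=-15.000 → step 23: x=-0.229, v=-4.742, θ₁=-0.607, ω₁=1.196, θ₂=0.385, ω₂=4.180
apply F[23]=-15.000 → step 24: x=-0.329, v=-5.220, θ₁=-0.576, ω₁=1.929, θ₂=0.471, ω₂=4.469
apply F[24]=-15.000 → step 25: x=-0.438, v=-5.721, θ₁=-0.529, ω₁=2.833, θ₂=0.563, ω₂=4.717
apply F[25]=-15.000 → step 26: x=-0.558, v=-6.255, θ₁=-0.462, ω₁=3.934, θ₂=0.660, ω₂=4.892
apply F[26]=-15.000 → step 27: x=-0.689, v=-6.829, θ₁=-0.370, ω₁=5.264, θ₂=0.758, ω₂=4.942
apply F[27]=-15.000 → step 28: x=-0.832, v=-7.448, θ₁=-0.249, ω₁=6.846, θ₂=0.856, ω₂=4.781
apply F[28]=-15.000 → step 29: x=-0.987, v=-8.089, θ₁=-0.095, ω₁=8.683, θ₂=0.947, ω₂=4.285
apply F[29]=-15.000 → step 30: x=-1.155, v=-8.671, θ₁=0.099, ω₁=10.711, θ₂=1.024, ω₂=3.311
apply F[30]=-15.000 → step 31: x=-1.332, v=-8.997, θ₁=0.334, ω₁=12.730, θ₂=1.076, ω₂=1.801
Max |angle| over trajectory = 1.076 rad = 61.7°.

Answer: 61.7°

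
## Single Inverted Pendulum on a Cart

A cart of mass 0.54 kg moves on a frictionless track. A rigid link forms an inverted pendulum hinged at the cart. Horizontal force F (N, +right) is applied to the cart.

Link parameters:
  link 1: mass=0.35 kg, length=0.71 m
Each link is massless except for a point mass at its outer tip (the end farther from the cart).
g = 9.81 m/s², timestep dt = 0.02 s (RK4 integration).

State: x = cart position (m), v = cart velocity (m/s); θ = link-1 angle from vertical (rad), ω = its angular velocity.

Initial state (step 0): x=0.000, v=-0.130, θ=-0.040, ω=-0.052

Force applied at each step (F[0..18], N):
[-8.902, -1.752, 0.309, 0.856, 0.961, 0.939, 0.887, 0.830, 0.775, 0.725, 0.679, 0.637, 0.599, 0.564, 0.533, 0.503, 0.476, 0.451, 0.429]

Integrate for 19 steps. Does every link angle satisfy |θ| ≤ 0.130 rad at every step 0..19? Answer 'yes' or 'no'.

apply F[0]=-8.902 → step 1: x=-0.006, v=-0.454, θ=-0.037, ω=0.394
apply F[1]=-1.752 → step 2: x=-0.016, v=-0.515, θ=-0.028, ω=0.470
apply F[2]=+0.309 → step 3: x=-0.026, v=-0.501, θ=-0.019, ω=0.444
apply F[3]=+0.856 → step 4: x=-0.035, v=-0.467, θ=-0.010, ω=0.393
apply F[4]=+0.961 → step 5: x=-0.044, v=-0.431, θ=-0.003, ω=0.339
apply F[5]=+0.939 → step 6: x=-0.053, v=-0.396, θ=0.003, ω=0.290
apply F[6]=+0.887 → step 7: x=-0.060, v=-0.364, θ=0.009, ω=0.247
apply F[7]=+0.830 → step 8: x=-0.067, v=-0.335, θ=0.013, ω=0.208
apply F[8]=+0.775 → step 9: x=-0.074, v=-0.308, θ=0.017, ω=0.175
apply F[9]=+0.725 → step 10: x=-0.080, v=-0.283, θ=0.020, ω=0.146
apply F[10]=+0.679 → step 11: x=-0.085, v=-0.261, θ=0.023, ω=0.120
apply F[11]=+0.637 → step 12: x=-0.090, v=-0.240, θ=0.025, ω=0.098
apply F[12]=+0.599 → step 13: x=-0.095, v=-0.222, θ=0.027, ω=0.078
apply F[13]=+0.564 → step 14: x=-0.099, v=-0.204, θ=0.028, ω=0.061
apply F[14]=+0.533 → step 15: x=-0.103, v=-0.188, θ=0.029, ω=0.046
apply F[15]=+0.503 → step 16: x=-0.106, v=-0.173, θ=0.030, ω=0.034
apply F[16]=+0.476 → step 17: x=-0.110, v=-0.159, θ=0.031, ω=0.023
apply F[17]=+0.451 → step 18: x=-0.113, v=-0.147, θ=0.031, ω=0.013
apply F[18]=+0.429 → step 19: x=-0.116, v=-0.135, θ=0.031, ω=0.005
Max |angle| over trajectory = 0.040 rad; bound = 0.130 → within bound.

Answer: yes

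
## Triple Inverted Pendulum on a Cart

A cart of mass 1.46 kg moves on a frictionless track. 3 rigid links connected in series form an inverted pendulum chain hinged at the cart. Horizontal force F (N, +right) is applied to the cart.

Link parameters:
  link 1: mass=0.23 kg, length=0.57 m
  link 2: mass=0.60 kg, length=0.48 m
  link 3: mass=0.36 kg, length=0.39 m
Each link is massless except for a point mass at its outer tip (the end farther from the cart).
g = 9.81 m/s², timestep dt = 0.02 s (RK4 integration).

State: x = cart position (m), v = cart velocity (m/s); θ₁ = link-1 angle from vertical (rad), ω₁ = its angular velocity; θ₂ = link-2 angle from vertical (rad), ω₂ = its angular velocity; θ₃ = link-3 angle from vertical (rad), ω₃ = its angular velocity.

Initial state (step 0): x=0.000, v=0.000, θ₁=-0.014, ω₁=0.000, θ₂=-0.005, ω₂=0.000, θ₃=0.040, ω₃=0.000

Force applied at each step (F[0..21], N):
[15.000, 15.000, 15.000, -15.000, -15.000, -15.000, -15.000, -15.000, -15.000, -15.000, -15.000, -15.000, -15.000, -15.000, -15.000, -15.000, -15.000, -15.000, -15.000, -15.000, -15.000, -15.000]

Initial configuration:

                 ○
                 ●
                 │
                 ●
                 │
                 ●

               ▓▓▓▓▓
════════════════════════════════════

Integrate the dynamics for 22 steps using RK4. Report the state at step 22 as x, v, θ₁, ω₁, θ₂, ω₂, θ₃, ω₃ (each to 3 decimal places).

apply F[0]=+15.000 → step 1: x=0.002, v=0.208, θ₁=-0.018, ω₁=-0.384, θ₂=-0.005, ω₂=0.011, θ₃=0.040, ω₃=0.036
apply F[1]=+15.000 → step 2: x=0.008, v=0.417, θ₁=-0.029, ω₁=-0.784, θ₂=-0.004, ω₂=0.037, θ₃=0.041, ω₃=0.070
apply F[2]=+15.000 → step 3: x=0.019, v=0.628, θ₁=-0.049, ω₁=-1.211, θ₂=-0.003, ω₂=0.092, θ₃=0.043, ω₃=0.104
apply F[3]=-15.000 → step 4: x=0.029, v=0.432, θ₁=-0.071, ω₁=-0.971, θ₂=-0.000, ω₂=0.202, θ₃=0.046, ω₃=0.140
apply F[4]=-15.000 → step 5: x=0.036, v=0.239, θ₁=-0.089, ω₁=-0.779, θ₂=0.005, ω₂=0.364, θ₃=0.049, ω₃=0.176
apply F[5]=-15.000 → step 6: x=0.039, v=0.049, θ₁=-0.103, ω₁=-0.630, θ₂=0.014, ω₂=0.577, θ₃=0.053, ω₃=0.209
apply F[6]=-15.000 → step 7: x=0.038, v=-0.139, θ₁=-0.114, ω₁=-0.519, θ₂=0.029, ω₂=0.839, θ₃=0.057, ω₃=0.235
apply F[7]=-15.000 → step 8: x=0.033, v=-0.327, θ₁=-0.124, ω₁=-0.443, θ₂=0.048, ω₂=1.150, θ₃=0.062, ω₃=0.251
apply F[8]=-15.000 → step 9: x=0.025, v=-0.514, θ₁=-0.132, ω₁=-0.395, θ₂=0.075, ω₂=1.506, θ₃=0.067, ω₃=0.254
apply F[9]=-15.000 → step 10: x=0.013, v=-0.702, θ₁=-0.139, ω₁=-0.366, θ₂=0.109, ω₂=1.902, θ₃=0.072, ω₃=0.241
apply F[10]=-15.000 → step 11: x=-0.003, v=-0.890, θ₁=-0.147, ω₁=-0.341, θ₂=0.151, ω₂=2.324, θ₃=0.077, ω₃=0.212
apply F[11]=-15.000 → step 12: x=-0.023, v=-1.081, θ₁=-0.153, ω₁=-0.302, θ₂=0.202, ω₂=2.755, θ₃=0.080, ω₃=0.171
apply F[12]=-15.000 → step 13: x=-0.046, v=-1.274, θ₁=-0.158, ω₁=-0.230, θ₂=0.261, ω₂=3.173, θ₃=0.083, ω₃=0.126
apply F[13]=-15.000 → step 14: x=-0.074, v=-1.469, θ₁=-0.162, ω₁=-0.110, θ₂=0.329, ω₂=3.564, θ₃=0.085, ω₃=0.083
apply F[14]=-15.000 → step 15: x=-0.105, v=-1.666, θ₁=-0.162, ω₁=0.071, θ₂=0.404, ω₂=3.918, θ₃=0.087, ω₃=0.051
apply F[15]=-15.000 → step 16: x=-0.140, v=-1.865, θ₁=-0.159, ω₁=0.316, θ₂=0.485, ω₂=4.232, θ₃=0.088, ω₃=0.036
apply F[16]=-15.000 → step 17: x=-0.180, v=-2.065, θ₁=-0.149, ω₁=0.630, θ₂=0.573, ω₂=4.505, θ₃=0.088, ω₃=0.043
apply F[17]=-15.000 → step 18: x=-0.223, v=-2.267, θ₁=-0.133, ω₁=1.011, θ₂=0.665, ω₂=4.737, θ₃=0.089, ω₃=0.076
apply F[18]=-15.000 → step 19: x=-0.270, v=-2.470, θ₁=-0.108, ω₁=1.460, θ₂=0.762, ω₂=4.924, θ₃=0.092, ω₃=0.137
apply F[19]=-15.000 → step 20: x=-0.322, v=-2.674, θ₁=-0.074, ω₁=1.977, θ₂=0.862, ω₂=5.058, θ₃=0.095, ω₃=0.227
apply F[20]=-15.000 → step 21: x=-0.377, v=-2.879, θ₁=-0.029, ω₁=2.558, θ₂=0.964, ω₂=5.124, θ₃=0.101, ω₃=0.346
apply F[21]=-15.000 → step 22: x=-0.437, v=-3.085, θ₁=0.029, ω₁=3.199, θ₂=1.066, ω₂=5.100, θ₃=0.109, ω₃=0.492

Answer: x=-0.437, v=-3.085, θ₁=0.029, ω₁=3.199, θ₂=1.066, ω₂=5.100, θ₃=0.109, ω₃=0.492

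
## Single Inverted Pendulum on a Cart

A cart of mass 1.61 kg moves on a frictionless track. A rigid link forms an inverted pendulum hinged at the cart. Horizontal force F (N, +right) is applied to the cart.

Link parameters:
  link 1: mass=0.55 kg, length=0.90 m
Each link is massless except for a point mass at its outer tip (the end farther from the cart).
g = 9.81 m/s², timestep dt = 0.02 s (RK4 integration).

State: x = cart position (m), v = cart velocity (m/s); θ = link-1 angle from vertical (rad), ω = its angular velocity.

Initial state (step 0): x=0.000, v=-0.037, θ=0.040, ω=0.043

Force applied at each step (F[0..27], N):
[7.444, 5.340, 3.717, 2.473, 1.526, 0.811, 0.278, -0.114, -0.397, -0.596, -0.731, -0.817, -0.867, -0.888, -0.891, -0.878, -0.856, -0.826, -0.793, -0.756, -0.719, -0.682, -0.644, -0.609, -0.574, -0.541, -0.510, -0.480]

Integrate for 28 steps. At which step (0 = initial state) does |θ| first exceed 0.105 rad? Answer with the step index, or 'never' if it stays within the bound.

Answer: never

Derivation:
apply F[0]=+7.444 → step 1: x=0.000, v=0.053, θ=0.040, ω=-0.048
apply F[1]=+5.340 → step 2: x=0.002, v=0.116, θ=0.038, ω=-0.110
apply F[2]=+3.717 → step 3: x=0.005, v=0.160, θ=0.036, ω=-0.150
apply F[3]=+2.473 → step 4: x=0.008, v=0.189, θ=0.033, ω=-0.175
apply F[4]=+1.526 → step 5: x=0.012, v=0.205, θ=0.029, ω=-0.187
apply F[5]=+0.811 → step 6: x=0.016, v=0.214, θ=0.025, ω=-0.190
apply F[6]=+0.278 → step 7: x=0.021, v=0.216, θ=0.021, ω=-0.187
apply F[7]=-0.114 → step 8: x=0.025, v=0.213, θ=0.018, ω=-0.180
apply F[8]=-0.397 → step 9: x=0.029, v=0.207, θ=0.014, ω=-0.169
apply F[9]=-0.596 → step 10: x=0.033, v=0.199, θ=0.011, ω=-0.158
apply F[10]=-0.731 → step 11: x=0.037, v=0.189, θ=0.008, ω=-0.145
apply F[11]=-0.817 → step 12: x=0.041, v=0.178, θ=0.005, ω=-0.132
apply F[12]=-0.867 → step 13: x=0.044, v=0.167, θ=0.003, ω=-0.118
apply F[13]=-0.888 → step 14: x=0.047, v=0.156, θ=0.000, ω=-0.106
apply F[14]=-0.891 → step 15: x=0.050, v=0.145, θ=-0.002, ω=-0.094
apply F[15]=-0.878 → step 16: x=0.053, v=0.134, θ=-0.003, ω=-0.082
apply F[16]=-0.856 → step 17: x=0.056, v=0.124, θ=-0.005, ω=-0.072
apply F[17]=-0.826 → step 18: x=0.058, v=0.114, θ=-0.006, ω=-0.062
apply F[18]=-0.793 → step 19: x=0.060, v=0.105, θ=-0.007, ω=-0.053
apply F[19]=-0.756 → step 20: x=0.062, v=0.096, θ=-0.008, ω=-0.045
apply F[20]=-0.719 → step 21: x=0.064, v=0.088, θ=-0.009, ω=-0.037
apply F[21]=-0.682 → step 22: x=0.066, v=0.080, θ=-0.010, ω=-0.031
apply F[22]=-0.644 → step 23: x=0.067, v=0.072, θ=-0.010, ω=-0.025
apply F[23]=-0.609 → step 24: x=0.069, v=0.066, θ=-0.011, ω=-0.019
apply F[24]=-0.574 → step 25: x=0.070, v=0.059, θ=-0.011, ω=-0.015
apply F[25]=-0.541 → step 26: x=0.071, v=0.053, θ=-0.011, ω=-0.011
apply F[26]=-0.510 → step 27: x=0.072, v=0.048, θ=-0.012, ω=-0.007
apply F[27]=-0.480 → step 28: x=0.073, v=0.042, θ=-0.012, ω=-0.004
max |θ| = 0.040 ≤ 0.105 over all 29 states.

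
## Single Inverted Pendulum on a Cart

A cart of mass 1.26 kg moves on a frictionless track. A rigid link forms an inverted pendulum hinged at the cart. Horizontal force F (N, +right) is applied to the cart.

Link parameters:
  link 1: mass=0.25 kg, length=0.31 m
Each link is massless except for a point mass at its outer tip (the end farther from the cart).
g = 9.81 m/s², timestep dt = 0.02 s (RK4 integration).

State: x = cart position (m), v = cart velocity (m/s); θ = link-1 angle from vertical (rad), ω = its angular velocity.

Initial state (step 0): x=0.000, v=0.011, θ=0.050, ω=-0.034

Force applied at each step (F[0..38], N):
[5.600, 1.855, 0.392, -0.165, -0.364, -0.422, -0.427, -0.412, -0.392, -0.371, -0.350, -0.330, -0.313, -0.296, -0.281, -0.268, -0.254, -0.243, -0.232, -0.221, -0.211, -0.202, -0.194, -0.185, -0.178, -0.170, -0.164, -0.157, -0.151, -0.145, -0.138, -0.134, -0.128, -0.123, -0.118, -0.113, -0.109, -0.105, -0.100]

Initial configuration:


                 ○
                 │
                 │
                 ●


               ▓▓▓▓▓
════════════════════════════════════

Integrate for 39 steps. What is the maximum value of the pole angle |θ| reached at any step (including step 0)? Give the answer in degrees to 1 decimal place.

apply F[0]=+5.600 → step 1: x=0.001, v=0.098, θ=0.047, ω=-0.283
apply F[1]=+1.855 → step 2: x=0.003, v=0.126, θ=0.041, ω=-0.345
apply F[2]=+0.392 → step 3: x=0.006, v=0.130, θ=0.034, ω=-0.337
apply F[3]=-0.165 → step 4: x=0.008, v=0.127, θ=0.027, ω=-0.305
apply F[4]=-0.364 → step 5: x=0.011, v=0.120, θ=0.022, ω=-0.268
apply F[5]=-0.422 → step 6: x=0.013, v=0.113, θ=0.017, ω=-0.232
apply F[6]=-0.427 → step 7: x=0.015, v=0.105, θ=0.012, ω=-0.199
apply F[7]=-0.412 → step 8: x=0.017, v=0.098, θ=0.009, ω=-0.170
apply F[8]=-0.392 → step 9: x=0.019, v=0.092, θ=0.005, ω=-0.145
apply F[9]=-0.371 → step 10: x=0.021, v=0.086, θ=0.003, ω=-0.123
apply F[10]=-0.350 → step 11: x=0.023, v=0.080, θ=0.001, ω=-0.104
apply F[11]=-0.330 → step 12: x=0.024, v=0.075, θ=-0.001, ω=-0.087
apply F[12]=-0.313 → step 13: x=0.026, v=0.070, θ=-0.003, ω=-0.073
apply F[13]=-0.296 → step 14: x=0.027, v=0.065, θ=-0.004, ω=-0.060
apply F[14]=-0.281 → step 15: x=0.028, v=0.061, θ=-0.005, ω=-0.050
apply F[15]=-0.268 → step 16: x=0.030, v=0.057, θ=-0.006, ω=-0.041
apply F[16]=-0.254 → step 17: x=0.031, v=0.053, θ=-0.007, ω=-0.033
apply F[17]=-0.243 → step 18: x=0.032, v=0.050, θ=-0.008, ω=-0.026
apply F[18]=-0.232 → step 19: x=0.033, v=0.046, θ=-0.008, ω=-0.020
apply F[19]=-0.221 → step 20: x=0.034, v=0.043, θ=-0.008, ω=-0.015
apply F[20]=-0.211 → step 21: x=0.034, v=0.040, θ=-0.009, ω=-0.010
apply F[21]=-0.202 → step 22: x=0.035, v=0.037, θ=-0.009, ω=-0.007
apply F[22]=-0.194 → step 23: x=0.036, v=0.035, θ=-0.009, ω=-0.004
apply F[23]=-0.185 → step 24: x=0.037, v=0.032, θ=-0.009, ω=-0.001
apply F[24]=-0.178 → step 25: x=0.037, v=0.030, θ=-0.009, ω=0.001
apply F[25]=-0.170 → step 26: x=0.038, v=0.027, θ=-0.009, ω=0.003
apply F[26]=-0.164 → step 27: x=0.038, v=0.025, θ=-0.009, ω=0.005
apply F[27]=-0.157 → step 28: x=0.039, v=0.023, θ=-0.009, ω=0.006
apply F[28]=-0.151 → step 29: x=0.039, v=0.021, θ=-0.009, ω=0.007
apply F[29]=-0.145 → step 30: x=0.040, v=0.019, θ=-0.008, ω=0.008
apply F[30]=-0.138 → step 31: x=0.040, v=0.017, θ=-0.008, ω=0.009
apply F[31]=-0.134 → step 32: x=0.040, v=0.015, θ=-0.008, ω=0.010
apply F[32]=-0.128 → step 33: x=0.041, v=0.013, θ=-0.008, ω=0.010
apply F[33]=-0.123 → step 34: x=0.041, v=0.012, θ=-0.008, ω=0.010
apply F[34]=-0.118 → step 35: x=0.041, v=0.010, θ=-0.008, ω=0.011
apply F[35]=-0.113 → step 36: x=0.041, v=0.009, θ=-0.007, ω=0.011
apply F[36]=-0.109 → step 37: x=0.041, v=0.007, θ=-0.007, ω=0.011
apply F[37]=-0.105 → step 38: x=0.041, v=0.006, θ=-0.007, ω=0.011
apply F[38]=-0.100 → step 39: x=0.042, v=0.004, θ=-0.007, ω=0.011
Max |angle| over trajectory = 0.050 rad = 2.9°.

Answer: 2.9°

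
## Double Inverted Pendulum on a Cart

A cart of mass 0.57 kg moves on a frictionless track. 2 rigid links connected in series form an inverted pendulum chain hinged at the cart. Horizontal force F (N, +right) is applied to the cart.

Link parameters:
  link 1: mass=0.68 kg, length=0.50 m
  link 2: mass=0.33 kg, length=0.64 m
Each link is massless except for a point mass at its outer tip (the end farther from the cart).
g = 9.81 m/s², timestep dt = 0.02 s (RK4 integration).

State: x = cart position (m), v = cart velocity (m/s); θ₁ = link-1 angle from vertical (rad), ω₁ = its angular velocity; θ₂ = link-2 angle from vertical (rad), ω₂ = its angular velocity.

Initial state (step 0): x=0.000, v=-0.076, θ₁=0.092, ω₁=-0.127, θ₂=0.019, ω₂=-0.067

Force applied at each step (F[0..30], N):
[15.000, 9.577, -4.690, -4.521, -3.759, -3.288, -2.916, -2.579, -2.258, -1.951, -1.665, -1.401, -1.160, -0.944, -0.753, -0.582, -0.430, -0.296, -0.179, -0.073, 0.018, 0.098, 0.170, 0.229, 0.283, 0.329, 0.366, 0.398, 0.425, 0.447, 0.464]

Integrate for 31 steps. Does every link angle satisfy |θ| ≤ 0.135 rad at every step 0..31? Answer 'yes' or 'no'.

Answer: yes

Derivation:
apply F[0]=+15.000 → step 1: x=0.003, v=0.414, θ₁=0.080, ω₁=-1.053, θ₂=0.017, ω₂=-0.105
apply F[1]=+9.577 → step 2: x=0.015, v=0.726, θ₁=0.053, ω₁=-1.640, θ₂=0.015, ω₂=-0.129
apply F[2]=-4.690 → step 3: x=0.028, v=0.550, θ₁=0.024, ω₁=-1.269, θ₂=0.012, ω₂=-0.138
apply F[3]=-4.521 → step 4: x=0.037, v=0.388, θ₁=0.002, ω₁=-0.938, θ₂=0.009, ω₂=-0.139
apply F[4]=-3.759 → step 5: x=0.043, v=0.258, θ₁=-0.014, ω₁=-0.684, θ₂=0.007, ω₂=-0.132
apply F[5]=-3.288 → step 6: x=0.047, v=0.149, θ₁=-0.025, ω₁=-0.480, θ₂=0.004, ω₂=-0.121
apply F[6]=-2.916 → step 7: x=0.049, v=0.057, θ₁=-0.033, ω₁=-0.314, θ₂=0.002, ω₂=-0.106
apply F[7]=-2.579 → step 8: x=0.050, v=-0.020, θ₁=-0.038, ω₁=-0.180, θ₂=-0.000, ω₂=-0.089
apply F[8]=-2.258 → step 9: x=0.049, v=-0.086, θ₁=-0.041, ω₁=-0.072, θ₂=-0.002, ω₂=-0.071
apply F[9]=-1.951 → step 10: x=0.047, v=-0.140, θ₁=-0.041, ω₁=0.012, θ₂=-0.003, ω₂=-0.053
apply F[10]=-1.665 → step 11: x=0.043, v=-0.184, θ₁=-0.041, ω₁=0.076, θ₂=-0.004, ω₂=-0.036
apply F[11]=-1.401 → step 12: x=0.039, v=-0.219, θ₁=-0.039, ω₁=0.125, θ₂=-0.004, ω₂=-0.020
apply F[12]=-1.160 → step 13: x=0.035, v=-0.247, θ₁=-0.036, ω₁=0.159, θ₂=-0.005, ω₂=-0.005
apply F[13]=-0.944 → step 14: x=0.029, v=-0.268, θ₁=-0.032, ω₁=0.183, θ₂=-0.005, ω₂=0.009
apply F[14]=-0.753 → step 15: x=0.024, v=-0.284, θ₁=-0.029, ω₁=0.197, θ₂=-0.004, ω₂=0.021
apply F[15]=-0.582 → step 16: x=0.018, v=-0.295, θ₁=-0.025, ω₁=0.205, θ₂=-0.004, ω₂=0.031
apply F[16]=-0.430 → step 17: x=0.012, v=-0.302, θ₁=-0.020, ω₁=0.207, θ₂=-0.003, ω₂=0.040
apply F[17]=-0.296 → step 18: x=0.006, v=-0.306, θ₁=-0.016, ω₁=0.205, θ₂=-0.002, ω₂=0.047
apply F[18]=-0.179 → step 19: x=-0.000, v=-0.308, θ₁=-0.012, ω₁=0.200, θ₂=-0.001, ω₂=0.053
apply F[19]=-0.073 → step 20: x=-0.006, v=-0.307, θ₁=-0.008, ω₁=0.192, θ₂=-0.000, ω₂=0.057
apply F[20]=+0.018 → step 21: x=-0.012, v=-0.304, θ₁=-0.005, ω₁=0.182, θ₂=0.001, ω₂=0.060
apply F[21]=+0.098 → step 22: x=-0.018, v=-0.299, θ₁=-0.001, ω₁=0.172, θ₂=0.002, ω₂=0.062
apply F[22]=+0.170 → step 23: x=-0.024, v=-0.294, θ₁=0.002, ω₁=0.160, θ₂=0.004, ω₂=0.063
apply F[23]=+0.229 → step 24: x=-0.030, v=-0.287, θ₁=0.005, ω₁=0.148, θ₂=0.005, ω₂=0.064
apply F[24]=+0.283 → step 25: x=-0.036, v=-0.279, θ₁=0.008, ω₁=0.136, θ₂=0.006, ω₂=0.063
apply F[25]=+0.329 → step 26: x=-0.041, v=-0.271, θ₁=0.011, ω₁=0.123, θ₂=0.007, ω₂=0.062
apply F[26]=+0.366 → step 27: x=-0.047, v=-0.262, θ₁=0.013, ω₁=0.111, θ₂=0.009, ω₂=0.060
apply F[27]=+0.398 → step 28: x=-0.052, v=-0.253, θ₁=0.015, ω₁=0.100, θ₂=0.010, ω₂=0.058
apply F[28]=+0.425 → step 29: x=-0.057, v=-0.244, θ₁=0.017, ω₁=0.088, θ₂=0.011, ω₂=0.055
apply F[29]=+0.447 → step 30: x=-0.061, v=-0.234, θ₁=0.019, ω₁=0.078, θ₂=0.012, ω₂=0.052
apply F[30]=+0.464 → step 31: x=-0.066, v=-0.225, θ₁=0.020, ω₁=0.068, θ₂=0.013, ω₂=0.049
Max |angle| over trajectory = 0.092 rad; bound = 0.135 → within bound.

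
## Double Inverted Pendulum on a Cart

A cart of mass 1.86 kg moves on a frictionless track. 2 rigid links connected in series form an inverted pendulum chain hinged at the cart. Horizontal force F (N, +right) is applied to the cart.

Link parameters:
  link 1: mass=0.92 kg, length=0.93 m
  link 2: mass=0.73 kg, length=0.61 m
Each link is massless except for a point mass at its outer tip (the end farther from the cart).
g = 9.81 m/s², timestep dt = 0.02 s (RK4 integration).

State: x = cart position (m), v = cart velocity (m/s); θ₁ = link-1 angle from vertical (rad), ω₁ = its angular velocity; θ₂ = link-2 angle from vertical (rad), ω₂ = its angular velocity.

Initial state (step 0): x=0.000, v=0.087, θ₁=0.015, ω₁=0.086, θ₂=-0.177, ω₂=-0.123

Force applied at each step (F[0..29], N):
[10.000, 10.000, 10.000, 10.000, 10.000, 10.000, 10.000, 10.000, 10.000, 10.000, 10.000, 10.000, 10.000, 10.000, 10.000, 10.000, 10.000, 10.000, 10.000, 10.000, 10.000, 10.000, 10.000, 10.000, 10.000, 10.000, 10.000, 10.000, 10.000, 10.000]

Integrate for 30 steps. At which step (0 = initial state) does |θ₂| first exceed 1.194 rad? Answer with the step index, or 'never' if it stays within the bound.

Answer: never

Derivation:
apply F[0]=+10.000 → step 1: x=0.003, v=0.192, θ₁=0.016, ω₁=0.008, θ₂=-0.181, ω₂=-0.232
apply F[1]=+10.000 → step 2: x=0.008, v=0.297, θ₁=0.015, ω₁=-0.070, θ₂=-0.186, ω₂=-0.343
apply F[2]=+10.000 → step 3: x=0.015, v=0.402, θ₁=0.013, ω₁=-0.148, θ₂=-0.194, ω₂=-0.457
apply F[3]=+10.000 → step 4: x=0.024, v=0.507, θ₁=0.009, ω₁=-0.227, θ₂=-0.205, ω₂=-0.573
apply F[4]=+10.000 → step 5: x=0.035, v=0.614, θ₁=0.004, ω₁=-0.307, θ₂=-0.217, ω₂=-0.691
apply F[5]=+10.000 → step 6: x=0.048, v=0.721, θ₁=-0.003, ω₁=-0.389, θ₂=-0.232, ω₂=-0.812
apply F[6]=+10.000 → step 7: x=0.064, v=0.830, θ₁=-0.012, ω₁=-0.473, θ₂=-0.250, ω₂=-0.935
apply F[7]=+10.000 → step 8: x=0.082, v=0.940, θ₁=-0.022, ω₁=-0.562, θ₂=-0.270, ω₂=-1.059
apply F[8]=+10.000 → step 9: x=0.101, v=1.052, θ₁=-0.034, ω₁=-0.654, θ₂=-0.292, ω₂=-1.185
apply F[9]=+10.000 → step 10: x=0.124, v=1.165, θ₁=-0.048, ω₁=-0.751, θ₂=-0.317, ω₂=-1.311
apply F[10]=+10.000 → step 11: x=0.148, v=1.281, θ₁=-0.064, ω₁=-0.855, θ₂=-0.345, ω₂=-1.438
apply F[11]=+10.000 → step 12: x=0.175, v=1.398, θ₁=-0.082, ω₁=-0.965, θ₂=-0.375, ω₂=-1.563
apply F[12]=+10.000 → step 13: x=0.204, v=1.517, θ₁=-0.103, ω₁=-1.082, θ₂=-0.407, ω₂=-1.685
apply F[13]=+10.000 → step 14: x=0.236, v=1.638, θ₁=-0.126, ω₁=-1.208, θ₂=-0.442, ω₂=-1.803
apply F[14]=+10.000 → step 15: x=0.270, v=1.760, θ₁=-0.151, ω₁=-1.343, θ₂=-0.479, ω₂=-1.914
apply F[15]=+10.000 → step 16: x=0.306, v=1.883, θ₁=-0.179, ω₁=-1.487, θ₂=-0.518, ω₂=-2.018
apply F[16]=+10.000 → step 17: x=0.345, v=2.007, θ₁=-0.211, ω₁=-1.642, θ₂=-0.560, ω₂=-2.110
apply F[17]=+10.000 → step 18: x=0.386, v=2.129, θ₁=-0.245, ω₁=-1.806, θ₂=-0.603, ω₂=-2.189
apply F[18]=+10.000 → step 19: x=0.430, v=2.251, θ₁=-0.283, ω₁=-1.980, θ₂=-0.647, ω₂=-2.251
apply F[19]=+10.000 → step 20: x=0.476, v=2.369, θ₁=-0.324, ω₁=-2.164, θ₂=-0.693, ω₂=-2.295
apply F[20]=+10.000 → step 21: x=0.525, v=2.483, θ₁=-0.370, ω₁=-2.355, θ₂=-0.739, ω₂=-2.318
apply F[21]=+10.000 → step 22: x=0.576, v=2.591, θ₁=-0.419, ω₁=-2.554, θ₂=-0.785, ω₂=-2.319
apply F[22]=+10.000 → step 23: x=0.628, v=2.690, θ₁=-0.472, ω₁=-2.759, θ₂=-0.831, ω₂=-2.296
apply F[23]=+10.000 → step 24: x=0.683, v=2.779, θ₁=-0.529, ω₁=-2.966, θ₂=-0.877, ω₂=-2.251
apply F[24]=+10.000 → step 25: x=0.739, v=2.854, θ₁=-0.590, ω₁=-3.174, θ₂=-0.921, ω₂=-2.184
apply F[25]=+10.000 → step 26: x=0.797, v=2.914, θ₁=-0.656, ω₁=-3.382, θ₂=-0.964, ω₂=-2.099
apply F[26]=+10.000 → step 27: x=0.856, v=2.956, θ₁=-0.726, ω₁=-3.585, θ₂=-1.005, ω₂=-2.001
apply F[27]=+10.000 → step 28: x=0.915, v=2.979, θ₁=-0.799, ω₁=-3.784, θ₂=-1.044, ω₂=-1.895
apply F[28]=+10.000 → step 29: x=0.975, v=2.980, θ₁=-0.877, ω₁=-3.976, θ₂=-1.081, ω₂=-1.790
apply F[29]=+10.000 → step 30: x=1.034, v=2.959, θ₁=-0.958, ω₁=-4.160, θ₂=-1.116, ω₂=-1.693
max |θ₂| = 1.116 ≤ 1.194 over all 31 states.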